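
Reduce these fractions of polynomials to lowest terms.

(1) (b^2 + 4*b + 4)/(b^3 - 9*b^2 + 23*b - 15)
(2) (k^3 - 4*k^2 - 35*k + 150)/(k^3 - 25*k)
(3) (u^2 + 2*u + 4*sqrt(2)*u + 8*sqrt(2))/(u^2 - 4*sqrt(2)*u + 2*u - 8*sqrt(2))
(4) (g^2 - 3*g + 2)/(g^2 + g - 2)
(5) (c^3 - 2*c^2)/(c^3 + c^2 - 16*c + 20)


(1) = (b^2 + 4*b + 4)/(b^3 - 9*b^2 + 23*b - 15)
(2) = (k^2 + k - 30)/(k^2 + 5*k)
(3) = (u + 4*sqrt(2))/(u - 4*sqrt(2))
(4) = (g - 2)/(g + 2)
(5) = c^2/(c^2 + 3*c - 10)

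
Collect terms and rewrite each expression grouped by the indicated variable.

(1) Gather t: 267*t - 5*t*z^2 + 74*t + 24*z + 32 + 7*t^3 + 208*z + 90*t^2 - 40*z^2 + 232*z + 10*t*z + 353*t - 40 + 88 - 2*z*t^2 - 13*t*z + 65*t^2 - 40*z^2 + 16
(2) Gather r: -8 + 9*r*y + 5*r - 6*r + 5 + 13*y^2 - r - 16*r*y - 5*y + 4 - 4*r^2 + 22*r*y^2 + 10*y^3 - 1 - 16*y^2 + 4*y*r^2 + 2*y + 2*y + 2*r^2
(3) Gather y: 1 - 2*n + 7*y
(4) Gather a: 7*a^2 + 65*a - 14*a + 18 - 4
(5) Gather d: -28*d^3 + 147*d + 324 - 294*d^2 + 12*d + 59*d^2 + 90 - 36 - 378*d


(1) = 7*t^3 + t^2*(155 - 2*z) + t*(-5*z^2 - 3*z + 694) - 80*z^2 + 464*z + 96
(2) = r^2*(4*y - 2) + r*(22*y^2 - 7*y - 2) + 10*y^3 - 3*y^2 - y
(3) = -2*n + 7*y + 1
(4) = 7*a^2 + 51*a + 14
(5) = -28*d^3 - 235*d^2 - 219*d + 378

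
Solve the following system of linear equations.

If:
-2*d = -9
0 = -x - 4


Then:
d = 9/2
x = -4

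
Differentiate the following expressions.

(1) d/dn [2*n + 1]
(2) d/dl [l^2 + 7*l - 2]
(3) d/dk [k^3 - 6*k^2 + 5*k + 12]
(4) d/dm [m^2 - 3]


(1) = 2
(2) = 2*l + 7
(3) = 3*k^2 - 12*k + 5
(4) = 2*m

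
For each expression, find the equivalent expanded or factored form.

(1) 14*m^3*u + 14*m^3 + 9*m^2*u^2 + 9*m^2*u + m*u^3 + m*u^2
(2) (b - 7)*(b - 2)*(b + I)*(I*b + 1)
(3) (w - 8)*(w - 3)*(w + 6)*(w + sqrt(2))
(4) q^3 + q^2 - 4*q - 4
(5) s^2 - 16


(1) = (2*m + u)*(7*m + u)*(m*u + m)
(2) = I*b^4 - 9*I*b^3 + 15*I*b^2 - 9*I*b + 14*I
(3) = w^4 - 5*w^3 + sqrt(2)*w^3 - 42*w^2 - 5*sqrt(2)*w^2 - 42*sqrt(2)*w + 144*w + 144*sqrt(2)
(4) = (q - 2)*(q + 1)*(q + 2)
(5) = (s - 4)*(s + 4)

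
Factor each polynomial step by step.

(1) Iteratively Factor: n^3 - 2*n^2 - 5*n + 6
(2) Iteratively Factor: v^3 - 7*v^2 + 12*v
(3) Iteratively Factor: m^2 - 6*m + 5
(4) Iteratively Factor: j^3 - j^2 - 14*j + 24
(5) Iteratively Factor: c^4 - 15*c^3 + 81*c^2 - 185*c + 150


(1) = (n + 2)*(n^2 - 4*n + 3) = (n - 3)*(n + 2)*(n - 1)
(2) = (v - 4)*(v^2 - 3*v) = (v - 4)*(v - 3)*(v)
(3) = (m - 5)*(m - 1)
(4) = (j - 2)*(j^2 + j - 12) = (j - 2)*(j + 4)*(j - 3)
(5) = (c - 5)*(c^3 - 10*c^2 + 31*c - 30) = (c - 5)^2*(c^2 - 5*c + 6) = (c - 5)^2*(c - 3)*(c - 2)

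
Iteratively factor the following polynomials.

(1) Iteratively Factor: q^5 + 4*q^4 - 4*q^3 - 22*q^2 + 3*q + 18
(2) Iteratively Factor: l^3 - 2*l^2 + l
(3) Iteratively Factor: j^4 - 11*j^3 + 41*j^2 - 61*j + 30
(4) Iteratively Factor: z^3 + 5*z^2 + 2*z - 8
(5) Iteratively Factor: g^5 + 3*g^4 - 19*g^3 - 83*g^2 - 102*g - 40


(1) = (q + 3)*(q^4 + q^3 - 7*q^2 - q + 6) = (q - 2)*(q + 3)*(q^3 + 3*q^2 - q - 3) = (q - 2)*(q + 3)^2*(q^2 - 1) = (q - 2)*(q - 1)*(q + 3)^2*(q + 1)
(2) = (l - 1)*(l^2 - l) = l*(l - 1)*(l - 1)
(3) = (j - 1)*(j^3 - 10*j^2 + 31*j - 30) = (j - 5)*(j - 1)*(j^2 - 5*j + 6) = (j - 5)*(j - 3)*(j - 1)*(j - 2)
(4) = (z + 4)*(z^2 + z - 2) = (z - 1)*(z + 4)*(z + 2)
(5) = (g + 4)*(g^4 - g^3 - 15*g^2 - 23*g - 10) = (g + 1)*(g + 4)*(g^3 - 2*g^2 - 13*g - 10) = (g + 1)*(g + 2)*(g + 4)*(g^2 - 4*g - 5) = (g - 5)*(g + 1)*(g + 2)*(g + 4)*(g + 1)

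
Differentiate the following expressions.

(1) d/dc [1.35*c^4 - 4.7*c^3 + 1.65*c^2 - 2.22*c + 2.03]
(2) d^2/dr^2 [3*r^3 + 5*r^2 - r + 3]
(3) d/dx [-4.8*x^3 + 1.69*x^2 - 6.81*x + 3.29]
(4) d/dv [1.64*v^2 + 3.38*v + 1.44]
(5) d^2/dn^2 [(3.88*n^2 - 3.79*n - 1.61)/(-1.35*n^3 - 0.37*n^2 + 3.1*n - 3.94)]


(1) = 5.4*c^3 - 14.1*c^2 + 3.3*c - 2.22
(2) = 18*r + 10
(3) = -14.4*x^2 + 3.38*x - 6.81
(4) = 3.28*v + 3.38
(5) = (-14.1426*n^6 + 41.44365*n^5 - 50.85747*n^4 + 325.654482*n^3 - 247.075182*n^2 - 95.611932*n - 1.630932)/(2.460375*n^9 + 2.022975*n^8 - 16.394805*n^7 + 12.301903*n^6 + 49.45551*n^5 - 86.648142*n^4 + 5.9645*n^3 + 130.821396*n^2 - 144.36948*n + 61.162984)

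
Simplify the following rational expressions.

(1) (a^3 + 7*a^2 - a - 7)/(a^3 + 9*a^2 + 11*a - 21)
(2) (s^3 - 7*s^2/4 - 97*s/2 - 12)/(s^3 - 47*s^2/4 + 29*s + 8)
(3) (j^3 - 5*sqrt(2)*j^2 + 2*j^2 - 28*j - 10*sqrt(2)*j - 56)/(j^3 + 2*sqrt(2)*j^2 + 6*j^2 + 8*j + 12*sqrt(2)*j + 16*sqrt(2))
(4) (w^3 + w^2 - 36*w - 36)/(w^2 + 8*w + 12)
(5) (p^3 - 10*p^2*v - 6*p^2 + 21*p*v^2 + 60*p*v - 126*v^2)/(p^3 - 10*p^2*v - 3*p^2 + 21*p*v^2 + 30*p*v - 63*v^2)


(1) = (a + 1)/(a + 3)
(2) = (s + 6)/(s - 4)
(3) = (j - 7*sqrt(2))/(j + 4)
(4) = (w^2 - 5*w - 6)/(w + 2)
(5) = (p - 6)/(p - 3)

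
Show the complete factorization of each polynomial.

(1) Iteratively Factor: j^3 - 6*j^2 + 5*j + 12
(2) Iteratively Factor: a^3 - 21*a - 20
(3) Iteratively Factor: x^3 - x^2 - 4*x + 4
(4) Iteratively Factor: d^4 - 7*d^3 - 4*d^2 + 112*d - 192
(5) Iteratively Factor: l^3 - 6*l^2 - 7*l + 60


(1) = (j - 4)*(j^2 - 2*j - 3) = (j - 4)*(j + 1)*(j - 3)
(2) = (a + 4)*(a^2 - 4*a - 5) = (a - 5)*(a + 4)*(a + 1)
(3) = (x - 1)*(x^2 - 4) = (x - 1)*(x + 2)*(x - 2)
(4) = (d - 4)*(d^3 - 3*d^2 - 16*d + 48) = (d - 4)^2*(d^2 + d - 12) = (d - 4)^2*(d - 3)*(d + 4)
(5) = (l - 5)*(l^2 - l - 12) = (l - 5)*(l + 3)*(l - 4)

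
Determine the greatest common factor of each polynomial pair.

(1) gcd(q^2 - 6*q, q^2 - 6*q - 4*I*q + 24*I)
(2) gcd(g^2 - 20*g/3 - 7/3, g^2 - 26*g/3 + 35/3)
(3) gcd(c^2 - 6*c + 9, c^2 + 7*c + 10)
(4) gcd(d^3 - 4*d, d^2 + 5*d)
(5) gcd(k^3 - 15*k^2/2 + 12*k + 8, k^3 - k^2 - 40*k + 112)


(1) = gcd(q*(q - 6), (q - 6)*(q - 4*I)) = q - 6
(2) = gcd((g - 7)*(g + 1/3), (g - 7)*(g - 5/3)) = g - 7
(3) = gcd((c - 3)^2, (c + 2)*(c + 5)) = 1
(4) = d
(5) = k^2 - 8*k + 16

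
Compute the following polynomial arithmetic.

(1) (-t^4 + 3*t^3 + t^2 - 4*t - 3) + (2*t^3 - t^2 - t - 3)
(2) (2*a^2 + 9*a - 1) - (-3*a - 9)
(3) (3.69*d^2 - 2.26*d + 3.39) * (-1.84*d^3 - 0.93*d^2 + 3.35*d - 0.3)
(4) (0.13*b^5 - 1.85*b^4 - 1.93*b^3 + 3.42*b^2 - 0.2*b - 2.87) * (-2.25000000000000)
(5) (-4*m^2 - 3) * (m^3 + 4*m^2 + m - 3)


(1) = -t^4 + 5*t^3 - 5*t - 6
(2) = 2*a^2 + 12*a + 8
(3) = -6.7896*d^5 + 0.7267*d^4 + 8.2257*d^3 - 11.8307*d^2 + 12.0345*d - 1.017
(4) = -0.2925*b^5 + 4.1625*b^4 + 4.3425*b^3 - 7.695*b^2 + 0.45*b + 6.4575
(5) = -4*m^5 - 16*m^4 - 7*m^3 - 3*m + 9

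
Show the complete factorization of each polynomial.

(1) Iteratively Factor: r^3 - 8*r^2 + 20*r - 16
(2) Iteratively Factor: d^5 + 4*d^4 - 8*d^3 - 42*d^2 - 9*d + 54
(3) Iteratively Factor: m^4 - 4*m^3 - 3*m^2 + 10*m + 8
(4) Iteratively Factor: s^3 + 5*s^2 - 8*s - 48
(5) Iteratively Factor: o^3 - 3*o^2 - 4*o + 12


(1) = (r - 2)*(r^2 - 6*r + 8) = (r - 4)*(r - 2)*(r - 2)
(2) = (d + 2)*(d^4 + 2*d^3 - 12*d^2 - 18*d + 27) = (d + 2)*(d + 3)*(d^3 - d^2 - 9*d + 9) = (d - 1)*(d + 2)*(d + 3)*(d^2 - 9) = (d - 3)*(d - 1)*(d + 2)*(d + 3)*(d + 3)
(3) = (m + 1)*(m^3 - 5*m^2 + 2*m + 8) = (m - 2)*(m + 1)*(m^2 - 3*m - 4) = (m - 2)*(m + 1)^2*(m - 4)
(4) = (s + 4)*(s^2 + s - 12) = (s + 4)^2*(s - 3)
(5) = (o - 3)*(o^2 - 4) = (o - 3)*(o + 2)*(o - 2)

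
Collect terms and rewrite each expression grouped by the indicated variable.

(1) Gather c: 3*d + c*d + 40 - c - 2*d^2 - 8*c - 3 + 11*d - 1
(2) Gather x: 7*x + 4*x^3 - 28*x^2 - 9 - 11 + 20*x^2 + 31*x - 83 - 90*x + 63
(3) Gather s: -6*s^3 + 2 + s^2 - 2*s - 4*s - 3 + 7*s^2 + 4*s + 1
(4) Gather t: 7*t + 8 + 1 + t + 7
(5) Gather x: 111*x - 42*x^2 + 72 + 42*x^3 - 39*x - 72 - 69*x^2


(1) = c*(d - 9) - 2*d^2 + 14*d + 36
(2) = 4*x^3 - 8*x^2 - 52*x - 40
(3) = -6*s^3 + 8*s^2 - 2*s
(4) = 8*t + 16
(5) = 42*x^3 - 111*x^2 + 72*x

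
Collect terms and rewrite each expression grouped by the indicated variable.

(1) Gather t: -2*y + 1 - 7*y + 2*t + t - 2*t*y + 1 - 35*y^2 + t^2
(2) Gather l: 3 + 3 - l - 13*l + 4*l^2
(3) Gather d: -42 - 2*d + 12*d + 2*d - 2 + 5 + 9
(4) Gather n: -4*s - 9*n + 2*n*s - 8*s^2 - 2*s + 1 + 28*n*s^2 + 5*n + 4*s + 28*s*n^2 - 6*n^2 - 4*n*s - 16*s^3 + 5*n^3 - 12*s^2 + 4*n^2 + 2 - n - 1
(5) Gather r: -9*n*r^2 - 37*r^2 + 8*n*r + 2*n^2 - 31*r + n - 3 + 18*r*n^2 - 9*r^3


(1) = t^2 + t*(3 - 2*y) - 35*y^2 - 9*y + 2
(2) = 4*l^2 - 14*l + 6
(3) = 12*d - 30
(4) = 5*n^3 + n^2*(28*s - 2) + n*(28*s^2 - 2*s - 5) - 16*s^3 - 20*s^2 - 2*s + 2
(5) = 2*n^2 + n - 9*r^3 + r^2*(-9*n - 37) + r*(18*n^2 + 8*n - 31) - 3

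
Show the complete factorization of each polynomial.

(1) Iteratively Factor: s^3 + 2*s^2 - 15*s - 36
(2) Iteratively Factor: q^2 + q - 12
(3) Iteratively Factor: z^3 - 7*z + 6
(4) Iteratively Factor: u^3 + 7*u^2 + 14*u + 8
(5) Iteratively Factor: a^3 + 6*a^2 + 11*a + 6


(1) = (s + 3)*(s^2 - s - 12) = (s - 4)*(s + 3)*(s + 3)
(2) = (q + 4)*(q - 3)
(3) = (z + 3)*(z^2 - 3*z + 2) = (z - 2)*(z + 3)*(z - 1)
(4) = (u + 4)*(u^2 + 3*u + 2) = (u + 2)*(u + 4)*(u + 1)
(5) = (a + 3)*(a^2 + 3*a + 2) = (a + 2)*(a + 3)*(a + 1)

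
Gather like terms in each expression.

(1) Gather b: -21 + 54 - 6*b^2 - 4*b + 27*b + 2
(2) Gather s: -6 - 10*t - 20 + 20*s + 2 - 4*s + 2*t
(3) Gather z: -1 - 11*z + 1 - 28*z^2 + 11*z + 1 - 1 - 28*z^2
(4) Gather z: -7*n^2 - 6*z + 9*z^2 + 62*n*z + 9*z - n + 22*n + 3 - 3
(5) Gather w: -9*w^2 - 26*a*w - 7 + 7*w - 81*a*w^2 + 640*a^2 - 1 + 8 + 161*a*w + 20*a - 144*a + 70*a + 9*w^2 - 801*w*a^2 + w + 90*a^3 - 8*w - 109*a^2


(1) = -6*b^2 + 23*b + 35
(2) = 16*s - 8*t - 24
(3) = -56*z^2
(4) = -7*n^2 + 21*n + 9*z^2 + z*(62*n + 3)
(5) = 90*a^3 + 531*a^2 - 81*a*w^2 - 54*a + w*(-801*a^2 + 135*a)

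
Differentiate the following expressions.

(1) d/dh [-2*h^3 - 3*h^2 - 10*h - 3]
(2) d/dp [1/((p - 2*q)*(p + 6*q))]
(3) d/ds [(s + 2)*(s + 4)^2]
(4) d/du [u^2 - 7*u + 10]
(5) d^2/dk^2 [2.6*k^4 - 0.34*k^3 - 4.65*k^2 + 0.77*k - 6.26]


(1) = -6*h^2 - 6*h - 10
(2) = ((-p + 2*q)*(p + 6*q) - (p - 2*q)^2)/((p - 2*q)^3*(p + 6*q)^2)
(3) = (s + 4)*(3*s + 8)
(4) = 2*u - 7
(5) = 31.2*k^2 - 2.04*k - 9.3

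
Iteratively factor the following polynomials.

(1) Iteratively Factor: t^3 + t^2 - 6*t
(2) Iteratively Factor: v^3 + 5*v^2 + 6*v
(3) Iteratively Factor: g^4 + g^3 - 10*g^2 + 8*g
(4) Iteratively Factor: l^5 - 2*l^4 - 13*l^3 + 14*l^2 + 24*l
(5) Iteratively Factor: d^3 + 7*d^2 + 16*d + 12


(1) = (t)*(t^2 + t - 6) = t*(t + 3)*(t - 2)
(2) = (v + 2)*(v^2 + 3*v) = (v + 2)*(v + 3)*(v)
(3) = (g - 1)*(g^3 + 2*g^2 - 8*g) = (g - 2)*(g - 1)*(g^2 + 4*g) = g*(g - 2)*(g - 1)*(g + 4)
(4) = (l - 2)*(l^4 - 13*l^2 - 12*l) = (l - 4)*(l - 2)*(l^3 + 4*l^2 + 3*l) = (l - 4)*(l - 2)*(l + 1)*(l^2 + 3*l) = l*(l - 4)*(l - 2)*(l + 1)*(l + 3)
(5) = (d + 2)*(d^2 + 5*d + 6) = (d + 2)*(d + 3)*(d + 2)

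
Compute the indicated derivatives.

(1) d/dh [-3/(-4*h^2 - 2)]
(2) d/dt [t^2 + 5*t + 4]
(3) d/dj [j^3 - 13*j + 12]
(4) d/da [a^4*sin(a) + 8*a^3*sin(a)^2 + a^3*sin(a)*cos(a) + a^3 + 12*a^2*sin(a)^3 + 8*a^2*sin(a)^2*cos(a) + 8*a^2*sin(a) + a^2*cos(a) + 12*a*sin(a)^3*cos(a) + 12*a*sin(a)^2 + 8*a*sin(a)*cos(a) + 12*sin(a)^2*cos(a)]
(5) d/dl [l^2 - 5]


(1) = -6*h/(2*h^2 + 1)^2
(2) = 2*t + 5
(3) = 3*j^2 - 13
(4) = a^4*cos(a) + 4*a^3*sin(a) + 8*a^3*sin(2*a) + a^3*cos(2*a) - 3*a^2*sin(a) + 3*a^2*sin(2*a)/2 + 6*a^2*sin(3*a) + 17*a^2*cos(a) - 12*a^2*cos(2*a) - 9*a^2*cos(3*a) + 15*a^2 + 34*a*sin(a) + 12*a*sin(2*a) - 6*a*sin(3*a) + 6*a*cos(a) - 12*a*cos(2*a)^2 + 14*a*cos(2*a) - 4*a*cos(3*a) + 6*a - 3*sin(a) + 7*sin(2*a) + 9*sin(3*a) - 3*sin(4*a)/2 - 6*cos(2*a) + 6
(5) = 2*l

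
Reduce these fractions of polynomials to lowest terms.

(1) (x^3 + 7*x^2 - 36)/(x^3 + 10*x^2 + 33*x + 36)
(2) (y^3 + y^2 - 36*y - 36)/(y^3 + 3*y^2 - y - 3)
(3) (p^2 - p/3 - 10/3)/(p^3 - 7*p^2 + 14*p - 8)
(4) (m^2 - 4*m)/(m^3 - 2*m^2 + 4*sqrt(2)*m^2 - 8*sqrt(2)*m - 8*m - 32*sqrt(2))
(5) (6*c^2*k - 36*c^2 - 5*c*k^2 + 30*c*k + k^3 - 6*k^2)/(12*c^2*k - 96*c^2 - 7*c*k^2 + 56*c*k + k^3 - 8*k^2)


(1) = (x^2 + 4*x - 12)/(x^2 + 7*x + 12)
(2) = (y^2 - 36)/(y^2 + 2*y - 3)
(3) = (3*p + 5)/(3*p^2 - 15*p + 12)
(4) = m/(m^2 + m*(2 + 4*sqrt(2)) + 8*sqrt(2))
(5) = (2*c*k - 12*c - k^2 + 6*k)/(4*c*k - 32*c - k^2 + 8*k)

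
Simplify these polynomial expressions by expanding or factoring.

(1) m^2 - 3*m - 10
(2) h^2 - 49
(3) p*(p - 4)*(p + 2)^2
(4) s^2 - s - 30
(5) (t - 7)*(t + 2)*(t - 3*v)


(1) = (m - 5)*(m + 2)
(2) = (h - 7)*(h + 7)
(3) = p^4 - 12*p^2 - 16*p
(4) = (s - 6)*(s + 5)
(5) = t^3 - 3*t^2*v - 5*t^2 + 15*t*v - 14*t + 42*v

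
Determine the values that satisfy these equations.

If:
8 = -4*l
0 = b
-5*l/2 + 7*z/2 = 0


Then:
b = 0
l = -2
z = -10/7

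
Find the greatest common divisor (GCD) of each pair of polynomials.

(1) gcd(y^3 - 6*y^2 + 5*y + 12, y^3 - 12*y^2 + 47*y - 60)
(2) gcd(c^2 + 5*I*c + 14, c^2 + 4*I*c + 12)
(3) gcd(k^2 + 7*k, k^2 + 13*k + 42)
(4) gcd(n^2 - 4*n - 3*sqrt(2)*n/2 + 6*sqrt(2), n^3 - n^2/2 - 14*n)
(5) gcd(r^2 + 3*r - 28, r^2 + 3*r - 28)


(1) = y^2 - 7*y + 12
(2) = c - 2*I
(3) = k + 7
(4) = n - 4
(5) = r^2 + 3*r - 28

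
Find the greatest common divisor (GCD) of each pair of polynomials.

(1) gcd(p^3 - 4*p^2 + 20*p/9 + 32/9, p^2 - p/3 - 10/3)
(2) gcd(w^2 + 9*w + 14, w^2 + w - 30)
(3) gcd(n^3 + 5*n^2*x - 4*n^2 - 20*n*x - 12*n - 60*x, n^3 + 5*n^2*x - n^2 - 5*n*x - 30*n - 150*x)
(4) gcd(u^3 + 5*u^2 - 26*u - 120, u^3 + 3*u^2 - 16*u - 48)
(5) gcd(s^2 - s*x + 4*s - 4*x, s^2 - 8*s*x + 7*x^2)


(1) = p - 2
(2) = 1
(3) = n^2 + 5*n*x - 6*n - 30*x
(4) = gcd((u - 5)*(u + 4)*(u + 6), (u - 4)*(u + 3)*(u + 4)) = u + 4
(5) = gcd((s + 4)*(s - x), (s - 7*x)*(s - x)) = -s + x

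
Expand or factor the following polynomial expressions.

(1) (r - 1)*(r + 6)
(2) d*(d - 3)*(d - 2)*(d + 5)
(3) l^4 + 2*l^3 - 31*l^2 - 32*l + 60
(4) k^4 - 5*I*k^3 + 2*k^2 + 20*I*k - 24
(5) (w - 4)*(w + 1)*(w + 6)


(1) = r^2 + 5*r - 6
(2) = d^4 - 19*d^2 + 30*d
(3) = (l - 5)*(l - 1)*(l + 2)*(l + 6)
(4) = (k - 2)*(k + 2)*(k - 6*I)*(k + I)
(5) = w^3 + 3*w^2 - 22*w - 24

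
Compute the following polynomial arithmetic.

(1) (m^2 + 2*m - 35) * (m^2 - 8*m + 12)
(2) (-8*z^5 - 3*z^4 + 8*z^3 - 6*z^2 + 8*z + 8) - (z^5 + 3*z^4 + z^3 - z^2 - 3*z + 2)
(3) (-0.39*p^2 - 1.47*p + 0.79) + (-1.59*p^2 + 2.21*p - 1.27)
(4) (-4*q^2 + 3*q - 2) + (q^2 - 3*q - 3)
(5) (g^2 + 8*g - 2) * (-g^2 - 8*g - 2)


(1) = m^4 - 6*m^3 - 39*m^2 + 304*m - 420
(2) = -9*z^5 - 6*z^4 + 7*z^3 - 5*z^2 + 11*z + 6
(3) = -1.98*p^2 + 0.74*p - 0.48
(4) = -3*q^2 - 5
(5) = -g^4 - 16*g^3 - 64*g^2 + 4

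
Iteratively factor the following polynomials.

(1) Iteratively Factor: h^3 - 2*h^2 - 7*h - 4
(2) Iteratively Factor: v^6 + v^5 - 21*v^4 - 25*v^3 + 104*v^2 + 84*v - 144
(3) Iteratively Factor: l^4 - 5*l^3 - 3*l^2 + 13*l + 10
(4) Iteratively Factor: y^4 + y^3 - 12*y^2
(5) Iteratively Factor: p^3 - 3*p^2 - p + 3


(1) = (h + 1)*(h^2 - 3*h - 4) = (h + 1)^2*(h - 4)
(2) = (v + 3)*(v^5 - 2*v^4 - 15*v^3 + 20*v^2 + 44*v - 48) = (v - 2)*(v + 3)*(v^4 - 15*v^2 - 10*v + 24) = (v - 4)*(v - 2)*(v + 3)*(v^3 + 4*v^2 + v - 6) = (v - 4)*(v - 2)*(v - 1)*(v + 3)*(v^2 + 5*v + 6) = (v - 4)*(v - 2)*(v - 1)*(v + 2)*(v + 3)*(v + 3)
(3) = (l + 1)*(l^3 - 6*l^2 + 3*l + 10) = (l - 2)*(l + 1)*(l^2 - 4*l - 5) = (l - 5)*(l - 2)*(l + 1)*(l + 1)
(4) = (y)*(y^3 + y^2 - 12*y) = y*(y - 3)*(y^2 + 4*y) = y^2*(y - 3)*(y + 4)
(5) = (p - 1)*(p^2 - 2*p - 3) = (p - 1)*(p + 1)*(p - 3)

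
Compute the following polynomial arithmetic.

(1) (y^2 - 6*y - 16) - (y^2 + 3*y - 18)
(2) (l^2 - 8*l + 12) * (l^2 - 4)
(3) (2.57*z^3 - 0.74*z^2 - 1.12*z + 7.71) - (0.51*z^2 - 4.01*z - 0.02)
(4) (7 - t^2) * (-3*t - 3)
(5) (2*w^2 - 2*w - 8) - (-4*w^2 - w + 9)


(1) = 2 - 9*y
(2) = l^4 - 8*l^3 + 8*l^2 + 32*l - 48
(3) = 2.57*z^3 - 1.25*z^2 + 2.89*z + 7.73
(4) = 3*t^3 + 3*t^2 - 21*t - 21
(5) = 6*w^2 - w - 17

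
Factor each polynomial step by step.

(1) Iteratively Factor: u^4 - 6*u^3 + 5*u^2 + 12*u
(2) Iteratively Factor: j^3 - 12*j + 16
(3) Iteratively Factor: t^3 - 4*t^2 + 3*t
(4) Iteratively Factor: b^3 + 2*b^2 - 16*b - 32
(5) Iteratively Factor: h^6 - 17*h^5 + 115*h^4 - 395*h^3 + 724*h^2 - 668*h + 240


(1) = (u - 4)*(u^3 - 2*u^2 - 3*u) = u*(u - 4)*(u^2 - 2*u - 3) = u*(u - 4)*(u + 1)*(u - 3)
(2) = (j - 2)*(j^2 + 2*j - 8) = (j - 2)*(j + 4)*(j - 2)
(3) = (t - 1)*(t^2 - 3*t) = t*(t - 1)*(t - 3)
(4) = (b + 2)*(b^2 - 16) = (b - 4)*(b + 2)*(b + 4)
(5) = (h - 2)*(h^5 - 15*h^4 + 85*h^3 - 225*h^2 + 274*h - 120) = (h - 3)*(h - 2)*(h^4 - 12*h^3 + 49*h^2 - 78*h + 40) = (h - 5)*(h - 3)*(h - 2)*(h^3 - 7*h^2 + 14*h - 8) = (h - 5)*(h - 3)*(h - 2)^2*(h^2 - 5*h + 4) = (h - 5)*(h - 4)*(h - 3)*(h - 2)^2*(h - 1)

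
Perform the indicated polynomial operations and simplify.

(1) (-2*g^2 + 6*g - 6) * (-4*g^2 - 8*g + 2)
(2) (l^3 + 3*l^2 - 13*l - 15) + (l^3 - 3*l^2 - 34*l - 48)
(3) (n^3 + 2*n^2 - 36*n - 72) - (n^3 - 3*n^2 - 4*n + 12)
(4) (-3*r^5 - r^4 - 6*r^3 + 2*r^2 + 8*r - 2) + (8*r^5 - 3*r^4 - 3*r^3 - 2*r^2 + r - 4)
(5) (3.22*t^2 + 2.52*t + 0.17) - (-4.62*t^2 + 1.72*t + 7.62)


(1) = 8*g^4 - 8*g^3 - 28*g^2 + 60*g - 12
(2) = 2*l^3 - 47*l - 63
(3) = 5*n^2 - 32*n - 84
(4) = 5*r^5 - 4*r^4 - 9*r^3 + 9*r - 6
(5) = 7.84*t^2 + 0.8*t - 7.45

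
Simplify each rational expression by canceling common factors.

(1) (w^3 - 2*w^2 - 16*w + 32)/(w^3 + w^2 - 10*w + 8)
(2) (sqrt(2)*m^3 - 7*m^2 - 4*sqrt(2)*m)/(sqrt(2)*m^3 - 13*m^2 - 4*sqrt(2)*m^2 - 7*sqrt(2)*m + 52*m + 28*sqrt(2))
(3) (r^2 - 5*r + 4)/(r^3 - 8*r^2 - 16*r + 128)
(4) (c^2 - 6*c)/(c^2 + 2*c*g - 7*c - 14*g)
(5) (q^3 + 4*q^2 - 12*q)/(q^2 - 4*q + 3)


(1) = (w - 4)/(w - 1)
(2) = (sqrt(2)*m^2 - 8*m)/(sqrt(2)*m^2 + m*(-14 - 4*sqrt(2)) + 56)
(3) = (r - 1)/(r^2 - 4*r - 32)
(4) = (c^2 - 6*c)/(c^2 + 2*c*g - 7*c - 14*g)
(5) = (q^3 + 4*q^2 - 12*q)/(q^2 - 4*q + 3)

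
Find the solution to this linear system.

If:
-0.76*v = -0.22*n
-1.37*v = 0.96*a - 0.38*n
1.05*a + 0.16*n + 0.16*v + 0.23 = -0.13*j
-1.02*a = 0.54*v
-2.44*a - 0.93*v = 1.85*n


Then:
a = 0.00
j = -1.77
n = 0.00
v = 0.00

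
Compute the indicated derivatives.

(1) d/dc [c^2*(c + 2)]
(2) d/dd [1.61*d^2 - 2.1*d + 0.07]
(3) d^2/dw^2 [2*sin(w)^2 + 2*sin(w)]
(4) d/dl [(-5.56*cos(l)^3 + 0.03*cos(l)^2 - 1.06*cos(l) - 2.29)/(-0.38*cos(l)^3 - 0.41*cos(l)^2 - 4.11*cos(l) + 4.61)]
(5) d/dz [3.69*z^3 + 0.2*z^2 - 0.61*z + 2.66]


(1) = c*(3*c + 4)
(2) = 3.22*d - 2.1
(3) = -2*sin(w) + 4*cos(2*w)
(4) = (-2.291*cos(l)^4 - 44.8976*cos(l)^3 + 80.0633*cos(l)^2 + 1.6012*cos(l) + 14.2985)*sin(l)/(0.1444*cos(l)^6 + 0.3116*cos(l)^5 + 3.2917*cos(l)^4 - 0.1334*cos(l)^3 + 13.1119*cos(l)^2 - 37.8942*cos(l) + 21.2521)
(5) = 11.07*z^2 + 0.4*z - 0.61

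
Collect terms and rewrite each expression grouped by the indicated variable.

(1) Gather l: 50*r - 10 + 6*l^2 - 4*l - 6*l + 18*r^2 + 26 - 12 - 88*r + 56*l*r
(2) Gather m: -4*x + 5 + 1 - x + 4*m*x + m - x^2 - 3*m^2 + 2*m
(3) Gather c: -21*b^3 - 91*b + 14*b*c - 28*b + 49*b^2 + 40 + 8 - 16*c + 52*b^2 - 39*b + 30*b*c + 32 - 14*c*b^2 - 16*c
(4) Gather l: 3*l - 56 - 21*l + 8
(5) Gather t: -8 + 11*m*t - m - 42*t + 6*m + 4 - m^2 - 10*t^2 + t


(1) = 6*l^2 + l*(56*r - 10) + 18*r^2 - 38*r + 4
(2) = -3*m^2 + m*(4*x + 3) - x^2 - 5*x + 6
(3) = -21*b^3 + 101*b^2 - 158*b + c*(-14*b^2 + 44*b - 32) + 80
(4) = -18*l - 48
(5) = -m^2 + 5*m - 10*t^2 + t*(11*m - 41) - 4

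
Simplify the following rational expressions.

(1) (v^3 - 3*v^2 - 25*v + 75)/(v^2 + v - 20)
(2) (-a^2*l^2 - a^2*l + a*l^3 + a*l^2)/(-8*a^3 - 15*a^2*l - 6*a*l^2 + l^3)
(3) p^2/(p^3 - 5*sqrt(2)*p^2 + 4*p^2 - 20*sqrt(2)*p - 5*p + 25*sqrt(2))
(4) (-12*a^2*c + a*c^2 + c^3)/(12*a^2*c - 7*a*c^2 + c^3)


(1) = (v^2 - 8*v + 15)/(v - 4)
(2) = (a^2*l^2 + a^2*l - a*l^3 - a*l^2)/(8*a^3 + 15*a^2*l + 6*a*l^2 - l^3)
(3) = p^2/(p^3 + p^2*(4 - 5*sqrt(2)) + p*(-20*sqrt(2) - 5) + 25*sqrt(2))
(4) = (-4*a - c)/(4*a - c)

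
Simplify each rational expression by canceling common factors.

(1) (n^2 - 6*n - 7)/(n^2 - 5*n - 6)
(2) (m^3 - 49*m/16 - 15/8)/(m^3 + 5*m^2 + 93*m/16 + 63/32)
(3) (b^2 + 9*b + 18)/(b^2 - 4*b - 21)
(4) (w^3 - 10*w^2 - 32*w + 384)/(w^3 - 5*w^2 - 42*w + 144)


(1) = (n - 7)/(n - 6)
(2) = (8*m^2 - 6*m - 20)/(8*m^2 + 34*m + 21)
(3) = (b + 6)/(b - 7)
(4) = (w - 8)/(w - 3)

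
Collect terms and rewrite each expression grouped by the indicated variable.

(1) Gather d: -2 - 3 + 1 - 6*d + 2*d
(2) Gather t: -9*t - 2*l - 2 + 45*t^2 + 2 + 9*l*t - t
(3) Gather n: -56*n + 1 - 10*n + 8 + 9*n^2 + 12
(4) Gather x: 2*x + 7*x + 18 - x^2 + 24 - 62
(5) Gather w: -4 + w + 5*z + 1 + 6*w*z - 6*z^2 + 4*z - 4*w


(1) = -4*d - 4
(2) = -2*l + 45*t^2 + t*(9*l - 10)
(3) = 9*n^2 - 66*n + 21
(4) = -x^2 + 9*x - 20
(5) = w*(6*z - 3) - 6*z^2 + 9*z - 3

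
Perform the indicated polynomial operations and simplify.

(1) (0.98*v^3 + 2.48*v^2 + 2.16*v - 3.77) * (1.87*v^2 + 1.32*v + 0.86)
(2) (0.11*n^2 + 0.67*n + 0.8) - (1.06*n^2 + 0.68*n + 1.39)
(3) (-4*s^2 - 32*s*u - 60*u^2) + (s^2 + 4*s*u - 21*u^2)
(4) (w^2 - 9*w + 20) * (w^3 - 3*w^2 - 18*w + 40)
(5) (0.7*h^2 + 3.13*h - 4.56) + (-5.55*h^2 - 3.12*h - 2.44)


(1) = 1.8326*v^5 + 5.9312*v^4 + 8.1556*v^3 - 2.0659*v^2 - 3.1188*v - 3.2422
(2) = -0.95*n^2 - 0.01*n - 0.59
(3) = -3*s^2 - 28*s*u - 81*u^2
(4) = w^5 - 12*w^4 + 29*w^3 + 142*w^2 - 720*w + 800
(5) = -4.85*h^2 + 0.01*h - 7.0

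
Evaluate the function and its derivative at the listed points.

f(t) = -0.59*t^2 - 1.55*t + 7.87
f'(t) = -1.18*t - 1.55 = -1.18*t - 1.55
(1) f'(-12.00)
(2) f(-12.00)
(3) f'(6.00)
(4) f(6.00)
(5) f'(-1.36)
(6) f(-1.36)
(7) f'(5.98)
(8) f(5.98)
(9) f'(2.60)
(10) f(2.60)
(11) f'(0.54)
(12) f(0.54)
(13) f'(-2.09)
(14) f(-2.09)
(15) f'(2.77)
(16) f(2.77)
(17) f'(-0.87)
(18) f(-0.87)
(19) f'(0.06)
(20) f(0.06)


(1) = 12.61
(2) = -58.49
(3) = -8.63
(4) = -22.67
(5) = 0.05
(6) = 8.89
(7) = -8.61
(8) = -22.50
(9) = -4.62
(10) = -0.15
(11) = -2.19
(12) = 6.86
(13) = 0.92
(14) = 8.53
(15) = -4.82
(16) = -0.95
(17) = -0.52
(18) = 8.77
(19) = -1.62
(20) = 7.77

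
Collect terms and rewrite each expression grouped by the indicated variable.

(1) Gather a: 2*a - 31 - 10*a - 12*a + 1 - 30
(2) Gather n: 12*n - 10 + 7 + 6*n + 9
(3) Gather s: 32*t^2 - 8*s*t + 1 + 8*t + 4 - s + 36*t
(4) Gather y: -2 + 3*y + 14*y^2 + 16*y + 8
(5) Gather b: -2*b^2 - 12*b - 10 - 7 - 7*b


(1) = -20*a - 60
(2) = 18*n + 6
(3) = s*(-8*t - 1) + 32*t^2 + 44*t + 5
(4) = 14*y^2 + 19*y + 6
(5) = -2*b^2 - 19*b - 17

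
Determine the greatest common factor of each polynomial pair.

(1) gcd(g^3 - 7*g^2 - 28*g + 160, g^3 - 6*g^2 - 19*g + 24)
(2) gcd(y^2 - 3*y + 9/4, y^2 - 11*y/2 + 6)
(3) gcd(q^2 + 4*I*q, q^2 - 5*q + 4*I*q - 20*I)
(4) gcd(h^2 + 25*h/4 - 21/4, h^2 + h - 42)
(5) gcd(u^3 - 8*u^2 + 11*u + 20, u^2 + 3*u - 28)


(1) = g - 8
(2) = y - 3/2
(3) = gcd(q*(q + 4*I), (q - 5)*(q + 4*I)) = q + 4*I
(4) = h + 7
(5) = gcd((u - 5)*(u - 4)*(u + 1), (u - 4)*(u + 7)) = u - 4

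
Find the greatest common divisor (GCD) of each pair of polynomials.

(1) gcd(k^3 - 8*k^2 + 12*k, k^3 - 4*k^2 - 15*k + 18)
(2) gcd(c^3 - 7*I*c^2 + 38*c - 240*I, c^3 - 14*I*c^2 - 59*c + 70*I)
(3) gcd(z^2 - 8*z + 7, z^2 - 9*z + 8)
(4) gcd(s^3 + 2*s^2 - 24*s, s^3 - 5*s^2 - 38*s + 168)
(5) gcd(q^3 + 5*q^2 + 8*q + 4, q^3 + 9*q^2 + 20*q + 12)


(1) = k - 6
(2) = c - 5*I
(3) = z - 1
(4) = gcd(s*(s - 4)*(s + 6), (s - 7)*(s - 4)*(s + 6)) = s^2 + 2*s - 24
(5) = gcd((q + 1)*(q + 2)^2, (q + 1)*(q + 2)*(q + 6)) = q^2 + 3*q + 2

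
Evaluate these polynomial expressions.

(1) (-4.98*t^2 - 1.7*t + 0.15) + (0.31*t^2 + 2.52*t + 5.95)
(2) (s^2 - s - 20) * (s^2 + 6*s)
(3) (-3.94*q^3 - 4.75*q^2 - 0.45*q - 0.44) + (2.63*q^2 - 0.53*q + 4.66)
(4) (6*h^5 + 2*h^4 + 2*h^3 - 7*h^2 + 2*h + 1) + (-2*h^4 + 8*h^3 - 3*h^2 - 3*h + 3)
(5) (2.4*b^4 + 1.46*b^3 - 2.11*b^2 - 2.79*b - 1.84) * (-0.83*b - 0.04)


(1) = -4.67*t^2 + 0.82*t + 6.1
(2) = s^4 + 5*s^3 - 26*s^2 - 120*s
(3) = -3.94*q^3 - 2.12*q^2 - 0.98*q + 4.22
(4) = 6*h^5 + 10*h^3 - 10*h^2 - h + 4
(5) = -1.992*b^5 - 1.3078*b^4 + 1.6929*b^3 + 2.4001*b^2 + 1.6388*b + 0.0736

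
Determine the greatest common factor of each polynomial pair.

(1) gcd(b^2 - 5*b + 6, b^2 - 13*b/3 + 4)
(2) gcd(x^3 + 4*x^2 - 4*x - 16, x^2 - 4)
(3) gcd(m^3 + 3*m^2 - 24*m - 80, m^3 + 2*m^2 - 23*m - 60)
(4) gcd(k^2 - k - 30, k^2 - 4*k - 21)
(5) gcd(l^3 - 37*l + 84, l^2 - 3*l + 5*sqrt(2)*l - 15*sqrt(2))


(1) = b - 3
(2) = gcd((x - 2)*(x + 2)*(x + 4), (x - 2)*(x + 2)) = x^2 - 4
(3) = gcd((m - 5)*(m + 4)^2, (m - 5)*(m + 3)*(m + 4)) = m^2 - m - 20
(4) = 1
(5) = gcd((l - 4)*(l - 3)*(l + 7), (l - 3)*(l + 5*sqrt(2))) = l - 3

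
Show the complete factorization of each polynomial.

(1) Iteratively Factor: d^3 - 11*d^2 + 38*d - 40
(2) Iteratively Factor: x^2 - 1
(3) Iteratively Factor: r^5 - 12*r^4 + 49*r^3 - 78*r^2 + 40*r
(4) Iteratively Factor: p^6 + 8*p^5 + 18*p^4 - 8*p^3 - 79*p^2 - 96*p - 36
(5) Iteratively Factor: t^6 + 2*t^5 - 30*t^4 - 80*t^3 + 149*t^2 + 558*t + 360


(1) = (d - 4)*(d^2 - 7*d + 10) = (d - 5)*(d - 4)*(d - 2)
(2) = (x + 1)*(x - 1)
(3) = (r - 1)*(r^4 - 11*r^3 + 38*r^2 - 40*r) = (r - 5)*(r - 1)*(r^3 - 6*r^2 + 8*r) = (r - 5)*(r - 2)*(r - 1)*(r^2 - 4*r) = (r - 5)*(r - 4)*(r - 2)*(r - 1)*(r)
(4) = (p + 2)*(p^5 + 6*p^4 + 6*p^3 - 20*p^2 - 39*p - 18) = (p + 1)*(p + 2)*(p^4 + 5*p^3 + p^2 - 21*p - 18) = (p - 2)*(p + 1)*(p + 2)*(p^3 + 7*p^2 + 15*p + 9) = (p - 2)*(p + 1)*(p + 2)*(p + 3)*(p^2 + 4*p + 3) = (p - 2)*(p + 1)*(p + 2)*(p + 3)^2*(p + 1)
(5) = (t - 5)*(t^5 + 7*t^4 + 5*t^3 - 55*t^2 - 126*t - 72) = (t - 5)*(t + 3)*(t^4 + 4*t^3 - 7*t^2 - 34*t - 24) = (t - 5)*(t + 2)*(t + 3)*(t^3 + 2*t^2 - 11*t - 12) = (t - 5)*(t + 2)*(t + 3)*(t + 4)*(t^2 - 2*t - 3) = (t - 5)*(t - 3)*(t + 2)*(t + 3)*(t + 4)*(t + 1)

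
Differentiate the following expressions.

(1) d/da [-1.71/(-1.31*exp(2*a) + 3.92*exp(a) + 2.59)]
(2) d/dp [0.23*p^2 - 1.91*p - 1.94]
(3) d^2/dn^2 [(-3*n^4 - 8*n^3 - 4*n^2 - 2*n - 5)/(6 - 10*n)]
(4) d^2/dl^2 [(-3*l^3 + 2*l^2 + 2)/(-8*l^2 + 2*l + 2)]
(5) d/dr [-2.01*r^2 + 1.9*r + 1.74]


(1) = (6.7032 - 4.4802*exp(a))*exp(a)/(-1.31*exp(2*a) + 3.92*exp(a) + 2.59)^2
(2) = 0.46*p - 1.91
(3) = (225*n^4 - 160*n^3 - 198*n^2 + 216*n + 191)/(125*n^3 - 225*n^2 + 135*n - 27)
(4) = (7*l^3 - 111*l^2 + 33*l - 12)/(64*l^6 - 48*l^5 - 36*l^4 + 23*l^3 + 9*l^2 - 3*l - 1)
(5) = 1.9 - 4.02*r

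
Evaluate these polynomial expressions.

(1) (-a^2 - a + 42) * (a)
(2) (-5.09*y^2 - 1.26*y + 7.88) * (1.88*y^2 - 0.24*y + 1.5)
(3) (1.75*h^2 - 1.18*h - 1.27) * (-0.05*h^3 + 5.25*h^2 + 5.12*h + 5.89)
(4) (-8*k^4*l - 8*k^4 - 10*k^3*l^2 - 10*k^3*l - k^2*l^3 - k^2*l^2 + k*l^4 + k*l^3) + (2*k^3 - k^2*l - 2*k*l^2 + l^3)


(1) = -a^3 - a^2 + 42*a
(2) = -9.5692*y^4 - 1.1472*y^3 + 7.4818*y^2 - 3.7812*y + 11.82
(3) = -0.0875*h^5 + 9.2465*h^4 + 2.8285*h^3 - 2.4016*h^2 - 13.4526*h - 7.4803
(4) = -8*k^4*l - 8*k^4 - 10*k^3*l^2 - 10*k^3*l + 2*k^3 - k^2*l^3 - k^2*l^2 - k^2*l + k*l^4 + k*l^3 - 2*k*l^2 + l^3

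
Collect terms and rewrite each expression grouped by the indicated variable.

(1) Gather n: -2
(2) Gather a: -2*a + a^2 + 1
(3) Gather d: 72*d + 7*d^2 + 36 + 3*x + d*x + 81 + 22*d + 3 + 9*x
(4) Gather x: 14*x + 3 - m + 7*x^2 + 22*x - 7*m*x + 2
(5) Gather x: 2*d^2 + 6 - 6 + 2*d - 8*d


(1) = -2
(2) = a^2 - 2*a + 1
(3) = 7*d^2 + d*(x + 94) + 12*x + 120
(4) = -m + 7*x^2 + x*(36 - 7*m) + 5
(5) = 2*d^2 - 6*d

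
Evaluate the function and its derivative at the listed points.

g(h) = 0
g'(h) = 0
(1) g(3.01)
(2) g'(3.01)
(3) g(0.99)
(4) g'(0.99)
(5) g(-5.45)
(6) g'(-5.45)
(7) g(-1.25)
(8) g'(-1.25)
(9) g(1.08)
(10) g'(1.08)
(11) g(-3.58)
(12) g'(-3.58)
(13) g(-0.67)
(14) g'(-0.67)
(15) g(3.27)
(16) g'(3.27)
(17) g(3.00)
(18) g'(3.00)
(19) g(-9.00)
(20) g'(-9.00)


(1) = 0.00
(2) = 0.00
(3) = 0.00
(4) = 0.00
(5) = 0.00
(6) = 0.00
(7) = 0.00
(8) = 0.00
(9) = 0.00
(10) = 0.00
(11) = 0.00
(12) = 0.00
(13) = 0.00
(14) = 0.00
(15) = 0.00
(16) = 0.00
(17) = 0.00
(18) = 0.00
(19) = 0.00
(20) = 0.00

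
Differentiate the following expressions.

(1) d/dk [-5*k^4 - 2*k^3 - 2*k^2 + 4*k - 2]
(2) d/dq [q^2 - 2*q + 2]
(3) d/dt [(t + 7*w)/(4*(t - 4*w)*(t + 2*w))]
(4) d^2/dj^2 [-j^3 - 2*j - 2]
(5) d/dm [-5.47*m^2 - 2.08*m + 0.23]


(1) = -20*k^3 - 6*k^2 - 4*k + 4
(2) = 2*q - 2
(3) = (-t^2 - 14*t*w + 6*w^2)/(4*(t^4 - 4*t^3*w - 12*t^2*w^2 + 32*t*w^3 + 64*w^4))
(4) = -6*j
(5) = -10.94*m - 2.08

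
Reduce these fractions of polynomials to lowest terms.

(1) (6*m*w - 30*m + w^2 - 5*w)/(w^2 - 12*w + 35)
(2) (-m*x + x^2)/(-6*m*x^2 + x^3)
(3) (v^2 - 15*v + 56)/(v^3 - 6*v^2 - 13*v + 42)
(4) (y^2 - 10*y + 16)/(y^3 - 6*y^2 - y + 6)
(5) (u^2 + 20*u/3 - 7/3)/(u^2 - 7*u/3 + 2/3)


(1) = (6*m + w)/(w - 7)
(2) = (-m + x)/(-6*m*x + x^2)
(3) = (v - 8)/(v^2 + v - 6)
(4) = (y^2 - 10*y + 16)/(y^3 - 6*y^2 - y + 6)
(5) = (u + 7)/(u - 2)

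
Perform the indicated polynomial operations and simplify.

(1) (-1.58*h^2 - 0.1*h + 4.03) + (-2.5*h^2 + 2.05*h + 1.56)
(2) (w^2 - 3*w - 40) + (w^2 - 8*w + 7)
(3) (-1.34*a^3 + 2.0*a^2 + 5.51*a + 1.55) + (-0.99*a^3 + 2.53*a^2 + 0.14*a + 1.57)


(1) = -4.08*h^2 + 1.95*h + 5.59
(2) = 2*w^2 - 11*w - 33
(3) = -2.33*a^3 + 4.53*a^2 + 5.65*a + 3.12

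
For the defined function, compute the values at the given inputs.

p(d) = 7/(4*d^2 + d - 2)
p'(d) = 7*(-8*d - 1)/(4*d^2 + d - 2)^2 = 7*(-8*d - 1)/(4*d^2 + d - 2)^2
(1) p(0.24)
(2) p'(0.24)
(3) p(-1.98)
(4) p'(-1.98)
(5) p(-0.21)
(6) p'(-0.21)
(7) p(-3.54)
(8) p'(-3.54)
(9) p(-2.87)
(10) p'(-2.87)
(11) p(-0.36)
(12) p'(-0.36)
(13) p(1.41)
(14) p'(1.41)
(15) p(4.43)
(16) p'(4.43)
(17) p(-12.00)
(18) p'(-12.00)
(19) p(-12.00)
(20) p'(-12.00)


(1) = -4.58
(2) = -8.74
(3) = 0.60
(4) = 0.76
(5) = -3.44
(6) = 1.15
(7) = 0.16
(8) = 0.10
(9) = 0.25
(10) = 0.19
(11) = -3.80
(12) = 3.88
(13) = 0.95
(14) = -1.59
(15) = 0.09
(16) = -0.04
(17) = 0.01
(18) = 0.00
(19) = 0.01
(20) = 0.00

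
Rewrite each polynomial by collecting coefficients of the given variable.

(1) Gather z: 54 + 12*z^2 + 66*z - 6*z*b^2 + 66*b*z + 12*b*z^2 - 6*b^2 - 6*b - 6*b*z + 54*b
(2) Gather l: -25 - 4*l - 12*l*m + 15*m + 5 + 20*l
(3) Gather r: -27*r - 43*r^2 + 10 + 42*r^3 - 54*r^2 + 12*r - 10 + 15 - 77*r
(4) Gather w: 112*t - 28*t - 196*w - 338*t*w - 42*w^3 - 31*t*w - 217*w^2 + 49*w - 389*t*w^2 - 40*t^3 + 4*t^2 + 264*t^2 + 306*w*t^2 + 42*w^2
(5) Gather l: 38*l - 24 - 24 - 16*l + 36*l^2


(1) = -6*b^2 + 48*b + z^2*(12*b + 12) + z*(-6*b^2 + 60*b + 66) + 54
(2) = l*(16 - 12*m) + 15*m - 20
(3) = 42*r^3 - 97*r^2 - 92*r + 15
(4) = -40*t^3 + 268*t^2 + 84*t - 42*w^3 + w^2*(-389*t - 175) + w*(306*t^2 - 369*t - 147)
(5) = 36*l^2 + 22*l - 48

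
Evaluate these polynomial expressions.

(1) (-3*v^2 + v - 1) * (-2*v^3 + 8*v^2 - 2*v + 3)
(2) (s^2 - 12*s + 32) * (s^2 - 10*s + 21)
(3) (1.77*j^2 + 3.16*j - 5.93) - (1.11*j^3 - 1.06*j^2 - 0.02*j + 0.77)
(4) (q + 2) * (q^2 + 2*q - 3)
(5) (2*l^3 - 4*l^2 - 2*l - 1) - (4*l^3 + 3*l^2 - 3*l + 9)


(1) = 6*v^5 - 26*v^4 + 16*v^3 - 19*v^2 + 5*v - 3
(2) = s^4 - 22*s^3 + 173*s^2 - 572*s + 672
(3) = -1.11*j^3 + 2.83*j^2 + 3.18*j - 6.7
(4) = q^3 + 4*q^2 + q - 6
(5) = -2*l^3 - 7*l^2 + l - 10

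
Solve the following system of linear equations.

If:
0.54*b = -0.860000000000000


Then:
b = -1.59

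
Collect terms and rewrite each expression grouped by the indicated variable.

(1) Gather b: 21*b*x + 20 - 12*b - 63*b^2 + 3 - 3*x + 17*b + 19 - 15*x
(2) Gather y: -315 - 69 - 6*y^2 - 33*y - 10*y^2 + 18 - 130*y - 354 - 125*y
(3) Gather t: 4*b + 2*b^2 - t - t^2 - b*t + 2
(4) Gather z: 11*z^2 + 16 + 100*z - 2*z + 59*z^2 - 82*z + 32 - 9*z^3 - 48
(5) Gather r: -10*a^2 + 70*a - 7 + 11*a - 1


(1) = -63*b^2 + b*(21*x + 5) - 18*x + 42
(2) = -16*y^2 - 288*y - 720
(3) = 2*b^2 + 4*b - t^2 + t*(-b - 1) + 2
(4) = -9*z^3 + 70*z^2 + 16*z
(5) = -10*a^2 + 81*a - 8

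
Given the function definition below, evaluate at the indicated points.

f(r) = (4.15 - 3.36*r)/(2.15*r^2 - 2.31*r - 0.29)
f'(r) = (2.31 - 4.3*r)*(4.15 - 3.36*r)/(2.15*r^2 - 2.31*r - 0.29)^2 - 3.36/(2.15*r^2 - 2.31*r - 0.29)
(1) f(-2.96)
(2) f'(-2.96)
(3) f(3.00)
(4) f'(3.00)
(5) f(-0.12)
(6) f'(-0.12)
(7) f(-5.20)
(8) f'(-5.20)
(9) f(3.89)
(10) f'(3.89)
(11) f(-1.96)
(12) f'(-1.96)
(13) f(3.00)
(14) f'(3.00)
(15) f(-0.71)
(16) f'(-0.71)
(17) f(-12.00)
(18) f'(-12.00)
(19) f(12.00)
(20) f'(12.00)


(1) = 0.56
(2) = 0.20
(3) = -0.49
(4) = 0.15
(5) = 250.73
(6) = 38832.28
(7) = 0.31
(8) = 0.06
(9) = -0.38
(10) = 0.09
(11) = 0.86
(12) = 0.47
(13) = -0.49
(14) = 0.15
(15) = 2.69
(16) = 4.54
(17) = 0.13
(18) = 0.01
(19) = -0.13
(20) = 0.01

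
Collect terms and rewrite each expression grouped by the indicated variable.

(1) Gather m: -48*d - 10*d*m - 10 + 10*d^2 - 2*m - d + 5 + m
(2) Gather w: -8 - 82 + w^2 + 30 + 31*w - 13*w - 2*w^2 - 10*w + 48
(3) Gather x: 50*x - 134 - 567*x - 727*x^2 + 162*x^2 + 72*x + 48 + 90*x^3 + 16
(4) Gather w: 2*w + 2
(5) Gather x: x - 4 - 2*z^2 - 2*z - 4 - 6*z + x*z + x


(1) = 10*d^2 - 49*d + m*(-10*d - 1) - 5
(2) = -w^2 + 8*w - 12
(3) = 90*x^3 - 565*x^2 - 445*x - 70
(4) = 2*w + 2
(5) = x*(z + 2) - 2*z^2 - 8*z - 8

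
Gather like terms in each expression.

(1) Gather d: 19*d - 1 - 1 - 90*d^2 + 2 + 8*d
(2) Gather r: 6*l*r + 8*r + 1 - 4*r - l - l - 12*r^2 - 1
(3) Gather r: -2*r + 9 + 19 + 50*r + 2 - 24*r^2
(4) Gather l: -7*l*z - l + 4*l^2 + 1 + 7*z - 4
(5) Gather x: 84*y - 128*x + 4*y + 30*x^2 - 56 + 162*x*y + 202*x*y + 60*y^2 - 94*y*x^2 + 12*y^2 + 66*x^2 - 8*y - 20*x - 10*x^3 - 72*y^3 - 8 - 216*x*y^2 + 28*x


(1) = -90*d^2 + 27*d
(2) = -2*l - 12*r^2 + r*(6*l + 4)
(3) = -24*r^2 + 48*r + 30
(4) = 4*l^2 + l*(-7*z - 1) + 7*z - 3
(5) = -10*x^3 + x^2*(96 - 94*y) + x*(-216*y^2 + 364*y - 120) - 72*y^3 + 72*y^2 + 80*y - 64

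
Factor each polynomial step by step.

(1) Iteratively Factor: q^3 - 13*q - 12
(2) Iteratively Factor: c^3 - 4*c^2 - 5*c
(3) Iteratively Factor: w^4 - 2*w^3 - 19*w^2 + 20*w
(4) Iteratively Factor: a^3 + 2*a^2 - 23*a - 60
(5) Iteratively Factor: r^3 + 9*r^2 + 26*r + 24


(1) = (q - 4)*(q^2 + 4*q + 3) = (q - 4)*(q + 1)*(q + 3)
(2) = (c)*(c^2 - 4*c - 5) = c*(c - 5)*(c + 1)
(3) = (w)*(w^3 - 2*w^2 - 19*w + 20) = w*(w - 5)*(w^2 + 3*w - 4) = w*(w - 5)*(w + 4)*(w - 1)
(4) = (a + 3)*(a^2 - a - 20) = (a + 3)*(a + 4)*(a - 5)
(5) = (r + 4)*(r^2 + 5*r + 6) = (r + 2)*(r + 4)*(r + 3)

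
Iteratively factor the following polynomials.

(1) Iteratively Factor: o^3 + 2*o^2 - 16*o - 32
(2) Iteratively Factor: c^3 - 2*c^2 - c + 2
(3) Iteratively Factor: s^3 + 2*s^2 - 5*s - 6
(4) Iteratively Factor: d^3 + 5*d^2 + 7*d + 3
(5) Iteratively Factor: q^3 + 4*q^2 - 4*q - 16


(1) = (o + 2)*(o^2 - 16) = (o + 2)*(o + 4)*(o - 4)
(2) = (c - 2)*(c^2 - 1) = (c - 2)*(c - 1)*(c + 1)
(3) = (s + 1)*(s^2 + s - 6) = (s + 1)*(s + 3)*(s - 2)
(4) = (d + 1)*(d^2 + 4*d + 3) = (d + 1)^2*(d + 3)
(5) = (q + 2)*(q^2 + 2*q - 8) = (q - 2)*(q + 2)*(q + 4)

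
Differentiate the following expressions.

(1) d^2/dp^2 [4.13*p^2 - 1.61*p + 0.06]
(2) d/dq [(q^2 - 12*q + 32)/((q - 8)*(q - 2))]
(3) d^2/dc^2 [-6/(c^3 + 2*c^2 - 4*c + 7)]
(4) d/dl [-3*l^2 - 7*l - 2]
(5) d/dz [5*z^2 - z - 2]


(1) = 8.26000000000000
(2) = 2/(q^2 - 4*q + 4)
(3) = 12*((3*c + 2)*(c^3 + 2*c^2 - 4*c + 7) - (3*c^2 + 4*c - 4)^2)/(c^3 + 2*c^2 - 4*c + 7)^3
(4) = -6*l - 7
(5) = 10*z - 1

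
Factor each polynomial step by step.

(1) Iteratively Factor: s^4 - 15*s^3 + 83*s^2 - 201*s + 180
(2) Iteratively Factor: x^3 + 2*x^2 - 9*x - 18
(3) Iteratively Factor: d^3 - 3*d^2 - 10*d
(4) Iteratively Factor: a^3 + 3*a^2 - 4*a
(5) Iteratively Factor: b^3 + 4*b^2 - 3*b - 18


(1) = (s - 4)*(s^3 - 11*s^2 + 39*s - 45) = (s - 5)*(s - 4)*(s^2 - 6*s + 9) = (s - 5)*(s - 4)*(s - 3)*(s - 3)
(2) = (x - 3)*(x^2 + 5*x + 6) = (x - 3)*(x + 2)*(x + 3)
(3) = (d - 5)*(d^2 + 2*d) = d*(d - 5)*(d + 2)
(4) = (a + 4)*(a^2 - a) = a*(a + 4)*(a - 1)
(5) = (b + 3)*(b^2 + b - 6) = (b - 2)*(b + 3)*(b + 3)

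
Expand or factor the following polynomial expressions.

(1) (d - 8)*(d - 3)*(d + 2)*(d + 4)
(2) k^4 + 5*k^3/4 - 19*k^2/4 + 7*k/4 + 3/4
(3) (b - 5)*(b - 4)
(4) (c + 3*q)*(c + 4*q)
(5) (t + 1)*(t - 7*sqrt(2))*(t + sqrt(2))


(1) = d^4 - 5*d^3 - 34*d^2 + 56*d + 192
(2) = (k - 1)^2*(k + 1/4)*(k + 3)
(3) = b^2 - 9*b + 20
(4) = c^2 + 7*c*q + 12*q^2
(5) = t^3 - 6*sqrt(2)*t^2 + t^2 - 14*t - 6*sqrt(2)*t - 14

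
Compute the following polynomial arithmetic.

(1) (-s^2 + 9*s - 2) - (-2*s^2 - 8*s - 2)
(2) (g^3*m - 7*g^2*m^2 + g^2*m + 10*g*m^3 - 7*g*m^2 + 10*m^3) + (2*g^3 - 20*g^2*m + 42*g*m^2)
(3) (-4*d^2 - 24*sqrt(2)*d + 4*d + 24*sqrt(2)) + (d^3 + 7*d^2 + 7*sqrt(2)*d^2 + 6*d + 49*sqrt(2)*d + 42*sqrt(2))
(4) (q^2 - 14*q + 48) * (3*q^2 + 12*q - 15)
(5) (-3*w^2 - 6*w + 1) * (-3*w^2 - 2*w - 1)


(1) = s^2 + 17*s
(2) = g^3*m + 2*g^3 - 7*g^2*m^2 - 19*g^2*m + 10*g*m^3 + 35*g*m^2 + 10*m^3
(3) = d^3 + 3*d^2 + 7*sqrt(2)*d^2 + 10*d + 25*sqrt(2)*d + 66*sqrt(2)
(4) = 3*q^4 - 30*q^3 - 39*q^2 + 786*q - 720
(5) = 9*w^4 + 24*w^3 + 12*w^2 + 4*w - 1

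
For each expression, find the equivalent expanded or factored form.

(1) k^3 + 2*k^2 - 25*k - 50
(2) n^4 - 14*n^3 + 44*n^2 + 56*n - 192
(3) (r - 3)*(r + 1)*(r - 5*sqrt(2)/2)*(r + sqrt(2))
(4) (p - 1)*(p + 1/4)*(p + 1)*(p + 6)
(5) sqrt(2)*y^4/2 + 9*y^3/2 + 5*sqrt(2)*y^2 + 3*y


(1) = (k - 5)*(k + 2)*(k + 5)
(2) = (n - 8)*(n - 6)*(n - 2)*(n + 2)
(3) = r^4 - 3*sqrt(2)*r^3/2 - 2*r^3 - 8*r^2 + 3*sqrt(2)*r^2 + 9*sqrt(2)*r/2 + 10*r + 15
(4) = p^4 + 25*p^3/4 + p^2/2 - 25*p/4 - 3/2
(5) = y*(y + sqrt(2)/2)*(y + 3*sqrt(2))*(sqrt(2)*y/2 + 1)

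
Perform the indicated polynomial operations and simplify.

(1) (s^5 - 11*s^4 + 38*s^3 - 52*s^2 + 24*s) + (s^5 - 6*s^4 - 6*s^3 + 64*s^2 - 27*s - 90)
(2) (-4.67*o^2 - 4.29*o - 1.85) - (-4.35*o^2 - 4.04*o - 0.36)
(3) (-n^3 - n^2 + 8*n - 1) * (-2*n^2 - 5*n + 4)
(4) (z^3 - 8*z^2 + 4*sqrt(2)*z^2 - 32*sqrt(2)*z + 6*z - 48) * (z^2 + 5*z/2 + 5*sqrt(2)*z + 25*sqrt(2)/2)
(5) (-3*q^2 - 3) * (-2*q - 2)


(1) = 2*s^5 - 17*s^4 + 32*s^3 + 12*s^2 - 3*s - 90
(2) = -0.32*o^2 - 0.25*o - 1.49
(3) = 2*n^5 + 7*n^4 - 15*n^3 - 42*n^2 + 37*n - 4
(4) = z^5 - 11*z^4/2 + 9*sqrt(2)*z^4 - 99*sqrt(2)*z^3/2 + 26*z^3 - 253*z^2 - 150*sqrt(2)*z^2 - 920*z - 165*sqrt(2)*z - 600*sqrt(2)
(5) = 6*q^3 + 6*q^2 + 6*q + 6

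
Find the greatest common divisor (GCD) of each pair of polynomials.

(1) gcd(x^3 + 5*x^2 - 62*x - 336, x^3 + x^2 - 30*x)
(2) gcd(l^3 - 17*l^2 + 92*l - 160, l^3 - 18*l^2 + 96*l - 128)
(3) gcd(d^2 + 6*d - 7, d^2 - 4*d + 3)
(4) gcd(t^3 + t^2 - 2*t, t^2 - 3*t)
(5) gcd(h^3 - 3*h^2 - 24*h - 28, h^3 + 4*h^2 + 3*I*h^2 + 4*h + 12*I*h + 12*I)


(1) = x + 6
(2) = l - 8
(3) = d - 1
(4) = gcd(t*(t - 1)*(t + 2), t*(t - 3)) = t
(5) = h^2 + 4*h + 4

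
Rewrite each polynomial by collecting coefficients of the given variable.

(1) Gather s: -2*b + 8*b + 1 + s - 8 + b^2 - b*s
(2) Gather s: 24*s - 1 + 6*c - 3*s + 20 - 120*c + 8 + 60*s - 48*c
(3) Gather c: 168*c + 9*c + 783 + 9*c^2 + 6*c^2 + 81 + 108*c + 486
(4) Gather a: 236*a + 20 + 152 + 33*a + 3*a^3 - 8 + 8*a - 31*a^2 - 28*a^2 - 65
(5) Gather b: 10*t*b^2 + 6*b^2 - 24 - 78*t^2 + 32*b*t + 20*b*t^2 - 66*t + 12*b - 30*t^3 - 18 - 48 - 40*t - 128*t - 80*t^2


(1) = b^2 + 6*b + s*(1 - b) - 7
(2) = -162*c + 81*s + 27
(3) = 15*c^2 + 285*c + 1350
(4) = 3*a^3 - 59*a^2 + 277*a + 99
(5) = b^2*(10*t + 6) + b*(20*t^2 + 32*t + 12) - 30*t^3 - 158*t^2 - 234*t - 90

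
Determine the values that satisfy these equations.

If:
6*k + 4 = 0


Then:
k = -2/3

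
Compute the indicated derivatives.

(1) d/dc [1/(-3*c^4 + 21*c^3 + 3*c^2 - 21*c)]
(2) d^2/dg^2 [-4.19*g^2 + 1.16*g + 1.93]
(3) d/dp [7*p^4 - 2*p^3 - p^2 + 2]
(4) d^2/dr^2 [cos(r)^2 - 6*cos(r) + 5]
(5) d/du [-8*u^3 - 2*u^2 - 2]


(1) = (4*c^3 - 21*c^2 - 2*c + 7)/(3*c^2*(c^3 - 7*c^2 - c + 7)^2)
(2) = -8.38000000000000
(3) = 2*p*(14*p^2 - 3*p - 1)
(4) = 6*cos(r) - 2*cos(2*r)
(5) = 4*u*(-6*u - 1)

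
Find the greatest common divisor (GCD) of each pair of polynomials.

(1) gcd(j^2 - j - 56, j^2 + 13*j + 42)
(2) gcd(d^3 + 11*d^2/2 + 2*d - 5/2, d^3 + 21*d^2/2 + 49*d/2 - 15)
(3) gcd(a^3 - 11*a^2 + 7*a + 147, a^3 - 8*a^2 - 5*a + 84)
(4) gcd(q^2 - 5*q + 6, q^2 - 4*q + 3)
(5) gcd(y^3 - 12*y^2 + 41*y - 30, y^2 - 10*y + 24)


(1) = j + 7
(2) = d^2 + 9*d/2 - 5/2
(3) = a^2 - 4*a - 21
(4) = gcd((q - 3)*(q - 2), (q - 3)*(q - 1)) = q - 3
(5) = y - 6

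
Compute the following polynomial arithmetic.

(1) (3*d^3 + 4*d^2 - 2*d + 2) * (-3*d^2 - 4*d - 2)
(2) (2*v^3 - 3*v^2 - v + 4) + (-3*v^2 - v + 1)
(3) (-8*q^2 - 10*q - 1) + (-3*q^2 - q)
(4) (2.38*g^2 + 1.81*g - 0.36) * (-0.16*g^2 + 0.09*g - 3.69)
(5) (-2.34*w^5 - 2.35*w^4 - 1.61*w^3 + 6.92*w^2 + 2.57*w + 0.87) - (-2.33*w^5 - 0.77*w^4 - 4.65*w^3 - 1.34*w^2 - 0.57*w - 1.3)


(1) = -9*d^5 - 24*d^4 - 16*d^3 - 6*d^2 - 4*d - 4
(2) = 2*v^3 - 6*v^2 - 2*v + 5
(3) = -11*q^2 - 11*q - 1
(4) = -0.3808*g^4 - 0.0754*g^3 - 8.5617*g^2 - 6.7113*g + 1.3284
(5) = -0.01*w^5 - 1.58*w^4 + 3.04*w^3 + 8.26*w^2 + 3.14*w + 2.17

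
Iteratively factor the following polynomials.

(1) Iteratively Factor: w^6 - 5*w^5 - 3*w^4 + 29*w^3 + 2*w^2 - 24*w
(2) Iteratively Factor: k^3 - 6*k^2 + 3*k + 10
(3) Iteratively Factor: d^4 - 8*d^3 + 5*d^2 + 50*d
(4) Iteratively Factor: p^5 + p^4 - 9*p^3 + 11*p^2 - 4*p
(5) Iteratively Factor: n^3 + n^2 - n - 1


(1) = (w - 3)*(w^5 - 2*w^4 - 9*w^3 + 2*w^2 + 8*w) = (w - 3)*(w - 1)*(w^4 - w^3 - 10*w^2 - 8*w) = (w - 3)*(w - 1)*(w + 1)*(w^3 - 2*w^2 - 8*w) = (w - 4)*(w - 3)*(w - 1)*(w + 1)*(w^2 + 2*w) = w*(w - 4)*(w - 3)*(w - 1)*(w + 1)*(w + 2)
(2) = (k - 5)*(k^2 - k - 2) = (k - 5)*(k - 2)*(k + 1)
(3) = (d - 5)*(d^3 - 3*d^2 - 10*d) = (d - 5)*(d + 2)*(d^2 - 5*d) = (d - 5)^2*(d + 2)*(d)
(4) = (p - 1)*(p^4 + 2*p^3 - 7*p^2 + 4*p) = (p - 1)^2*(p^3 + 3*p^2 - 4*p) = (p - 1)^2*(p + 4)*(p^2 - p) = (p - 1)^3*(p + 4)*(p)
(5) = (n + 1)*(n^2 - 1) = (n - 1)*(n + 1)*(n + 1)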